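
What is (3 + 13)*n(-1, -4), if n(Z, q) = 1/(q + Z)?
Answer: -16/5 ≈ -3.2000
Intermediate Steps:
n(Z, q) = 1/(Z + q)
(3 + 13)*n(-1, -4) = (3 + 13)/(-1 - 4) = 16/(-5) = 16*(-⅕) = -16/5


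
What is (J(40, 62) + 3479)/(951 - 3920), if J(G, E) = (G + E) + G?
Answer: -3621/2969 ≈ -1.2196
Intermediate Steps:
J(G, E) = E + 2*G (J(G, E) = (E + G) + G = E + 2*G)
(J(40, 62) + 3479)/(951 - 3920) = ((62 + 2*40) + 3479)/(951 - 3920) = ((62 + 80) + 3479)/(-2969) = (142 + 3479)*(-1/2969) = 3621*(-1/2969) = -3621/2969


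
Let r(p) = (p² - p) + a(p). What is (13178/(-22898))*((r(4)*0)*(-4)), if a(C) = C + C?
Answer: 0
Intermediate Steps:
a(C) = 2*C
r(p) = p + p² (r(p) = (p² - p) + 2*p = p + p²)
(13178/(-22898))*((r(4)*0)*(-4)) = (13178/(-22898))*(((4*(1 + 4))*0)*(-4)) = (13178*(-1/22898))*(((4*5)*0)*(-4)) = -6589*20*0*(-4)/11449 = -0*(-4) = -6589/11449*0 = 0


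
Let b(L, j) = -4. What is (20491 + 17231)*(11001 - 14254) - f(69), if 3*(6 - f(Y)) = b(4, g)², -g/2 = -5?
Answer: -368129000/3 ≈ -1.2271e+8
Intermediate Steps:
g = 10 (g = -2*(-5) = 10)
f(Y) = ⅔ (f(Y) = 6 - ⅓*(-4)² = 6 - ⅓*16 = 6 - 16/3 = ⅔)
(20491 + 17231)*(11001 - 14254) - f(69) = (20491 + 17231)*(11001 - 14254) - 1*⅔ = 37722*(-3253) - ⅔ = -122709666 - ⅔ = -368129000/3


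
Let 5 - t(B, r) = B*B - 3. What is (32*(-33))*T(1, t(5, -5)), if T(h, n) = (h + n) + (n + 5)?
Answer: 29568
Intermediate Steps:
t(B, r) = 8 - B**2 (t(B, r) = 5 - (B*B - 3) = 5 - (B**2 - 3) = 5 - (-3 + B**2) = 5 + (3 - B**2) = 8 - B**2)
T(h, n) = 5 + h + 2*n (T(h, n) = (h + n) + (5 + n) = 5 + h + 2*n)
(32*(-33))*T(1, t(5, -5)) = (32*(-33))*(5 + 1 + 2*(8 - 1*5**2)) = -1056*(5 + 1 + 2*(8 - 1*25)) = -1056*(5 + 1 + 2*(8 - 25)) = -1056*(5 + 1 + 2*(-17)) = -1056*(5 + 1 - 34) = -1056*(-28) = 29568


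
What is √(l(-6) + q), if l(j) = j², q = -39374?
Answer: I*√39338 ≈ 198.34*I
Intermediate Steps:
√(l(-6) + q) = √((-6)² - 39374) = √(36 - 39374) = √(-39338) = I*√39338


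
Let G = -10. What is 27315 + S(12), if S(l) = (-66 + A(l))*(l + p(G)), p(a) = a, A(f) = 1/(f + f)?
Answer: 326197/12 ≈ 27183.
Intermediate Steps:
A(f) = 1/(2*f)
S(l) = (-66 + 1/(2*l))*(-10 + l) (S(l) = (-66 + 1/(2*l))*(l - 10) = (-66 + 1/(2*l))*(-10 + l))
27315 + S(12) = 27315 + (1321/2 - 66*12 - 5/12) = 27315 + (1321/2 - 792 - 5*1/12) = 27315 + (1321/2 - 792 - 5/12) = 27315 - 1583/12 = 326197/12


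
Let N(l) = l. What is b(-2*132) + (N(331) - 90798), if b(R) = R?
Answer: -90731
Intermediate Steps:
b(-2*132) + (N(331) - 90798) = -2*132 + (331 - 90798) = -264 - 90467 = -90731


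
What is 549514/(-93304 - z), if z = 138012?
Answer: -274757/115658 ≈ -2.3756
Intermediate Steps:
549514/(-93304 - z) = 549514/(-93304 - 1*138012) = 549514/(-93304 - 138012) = 549514/(-231316) = 549514*(-1/231316) = -274757/115658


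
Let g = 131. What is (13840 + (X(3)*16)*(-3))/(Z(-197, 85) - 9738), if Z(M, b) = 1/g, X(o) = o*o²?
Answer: -1643264/1275677 ≈ -1.2882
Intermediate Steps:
X(o) = o³
Z(M, b) = 1/131
(13840 + (X(3)*16)*(-3))/(Z(-197, 85) - 9738) = (13840 + (3³*16)*(-3))/(1/131 - 9738) = (13840 + (27*16)*(-3))/(-1275677/131) = (13840 + 432*(-3))*(-131/1275677) = (13840 - 1296)*(-131/1275677) = 12544*(-131/1275677) = -1643264/1275677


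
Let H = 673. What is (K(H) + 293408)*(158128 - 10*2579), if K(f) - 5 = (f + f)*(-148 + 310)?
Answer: 67686255170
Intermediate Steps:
K(f) = 5 + 324*f (K(f) = 5 + (f + f)*(-148 + 310) = 5 + (2*f)*162 = 5 + 324*f)
(K(H) + 293408)*(158128 - 10*2579) = ((5 + 324*673) + 293408)*(158128 - 10*2579) = ((5 + 218052) + 293408)*(158128 - 25790) = (218057 + 293408)*132338 = 511465*132338 = 67686255170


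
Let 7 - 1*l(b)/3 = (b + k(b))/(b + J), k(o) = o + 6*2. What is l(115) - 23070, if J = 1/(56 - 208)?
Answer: -36634893/1589 ≈ -23055.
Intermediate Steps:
k(o) = 12 + o (k(o) = o + 12 = 12 + o)
J = -1/152 (J = 1/(-152) = -1/152 ≈ -0.0065789)
l(b) = 21 - 3*(12 + 2*b)/(-1/152 + b) (l(b) = 21 - 3*(b + (12 + b))/(b - 1/152) = 21 - 3*(12 + 2*b)/(-1/152 + b))
l(115) - 23070 = 3*(-1831 + 760*115)/(-1 + 152*115) - 23070 = 3*(-1831 + 87400)/(-1 + 17480) - 23070 = 3*85569/17479 - 23070 = 3*(1/17479)*85569 - 23070 = 23337/1589 - 23070 = -36634893/1589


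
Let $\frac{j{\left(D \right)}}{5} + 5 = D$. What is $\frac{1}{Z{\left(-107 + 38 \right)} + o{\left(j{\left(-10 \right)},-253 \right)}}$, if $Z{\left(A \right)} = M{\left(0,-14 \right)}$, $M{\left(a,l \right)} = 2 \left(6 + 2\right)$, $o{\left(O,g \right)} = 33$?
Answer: $\frac{1}{49} \approx 0.020408$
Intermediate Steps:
$j{\left(D \right)} = -25 + 5 D$
$M{\left(a,l \right)} = 16$ ($M{\left(a,l \right)} = 2 \cdot 8 = 16$)
$Z{\left(A \right)} = 16$
$\frac{1}{Z{\left(-107 + 38 \right)} + o{\left(j{\left(-10 \right)},-253 \right)}} = \frac{1}{16 + 33} = \frac{1}{49}$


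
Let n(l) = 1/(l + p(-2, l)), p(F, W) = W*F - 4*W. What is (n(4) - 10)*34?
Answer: -3417/10 ≈ -341.70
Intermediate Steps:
p(F, W) = -4*W + F*W (p(F, W) = F*W - 4*W = -4*W + F*W)
n(l) = -1/(5*l) (n(l) = 1/(l + l*(-4 - 2)) = 1/(l + l*(-6)) = 1/(l - 6*l) = 1/(-5*l) = -1/(5*l))
(n(4) - 10)*34 = (-1/5/4 - 10)*34 = (-1/5*1/4 - 10)*34 = (-1/20 - 10)*34 = -201/20*34 = -3417/10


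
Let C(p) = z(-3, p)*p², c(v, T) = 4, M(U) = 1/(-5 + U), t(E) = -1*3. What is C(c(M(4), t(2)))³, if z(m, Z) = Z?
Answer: 262144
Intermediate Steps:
t(E) = -3
C(p) = p³ (C(p) = p*p² = p³)
C(c(M(4), t(2)))³ = (4³)³ = 64³ = 262144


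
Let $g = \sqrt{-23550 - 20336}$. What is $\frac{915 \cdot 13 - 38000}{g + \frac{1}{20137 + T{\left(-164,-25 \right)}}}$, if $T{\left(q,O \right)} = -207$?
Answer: $\frac{520272650 i}{- i + 19930 \sqrt{43886}} \approx -2.9846 \cdot 10^{-5} + 124.61 i$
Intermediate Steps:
$g = i \sqrt{43886}$ ($g = \sqrt{-43886} = i \sqrt{43886} \approx 209.49 i$)
$\frac{915 \cdot 13 - 38000}{g + \frac{1}{20137 + T{\left(-164,-25 \right)}}} = \frac{915 \cdot 13 - 38000}{i \sqrt{43886} + \frac{1}{20137 - 207}} = \frac{11895 - 38000}{i \sqrt{43886} + \frac{1}{19930}} = - \frac{26105}{i \sqrt{43886} + \frac{1}{19930}} = - \frac{26105}{\frac{1}{19930} + i \sqrt{43886}}$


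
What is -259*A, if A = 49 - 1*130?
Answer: 20979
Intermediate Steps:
A = -81 (A = 49 - 130 = -81)
-259*A = -259*(-81) = 20979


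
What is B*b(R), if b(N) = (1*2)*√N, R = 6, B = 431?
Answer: 862*√6 ≈ 2111.5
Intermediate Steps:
b(N) = 2*√N
B*b(R) = 431*(2*√6) = 862*√6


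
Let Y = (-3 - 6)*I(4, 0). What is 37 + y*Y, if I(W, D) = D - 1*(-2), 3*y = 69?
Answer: -377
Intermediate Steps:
y = 23 (y = (⅓)*69 = 23)
I(W, D) = 2 + D (I(W, D) = D + 2 = 2 + D)
Y = -18 (Y = (-3 - 6)*(2 + 0) = -9*2 = -18)
37 + y*Y = 37 + 23*(-18) = 37 - 414 = -377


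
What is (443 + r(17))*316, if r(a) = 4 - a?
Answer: 135880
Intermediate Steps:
(443 + r(17))*316 = (443 + (4 - 1*17))*316 = (443 + (4 - 17))*316 = (443 - 13)*316 = 430*316 = 135880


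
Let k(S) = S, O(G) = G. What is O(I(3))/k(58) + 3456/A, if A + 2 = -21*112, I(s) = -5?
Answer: -106109/68266 ≈ -1.5543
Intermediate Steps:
A = -2354 (A = -2 - 21*112 = -2 - 2352 = -2354)
O(I(3))/k(58) + 3456/A = -5/58 + 3456/(-2354) = -5*1/58 + 3456*(-1/2354) = -5/58 - 1728/1177 = -106109/68266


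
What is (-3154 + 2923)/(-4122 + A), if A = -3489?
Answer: 77/2537 ≈ 0.030351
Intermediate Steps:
(-3154 + 2923)/(-4122 + A) = (-3154 + 2923)/(-4122 - 3489) = -231/(-7611) = -231*(-1/7611) = 77/2537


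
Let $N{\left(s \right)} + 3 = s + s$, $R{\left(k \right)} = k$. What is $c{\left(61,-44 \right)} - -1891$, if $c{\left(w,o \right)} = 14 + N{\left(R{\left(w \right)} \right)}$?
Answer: $2024$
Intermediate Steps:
$N{\left(s \right)} = -3 + 2 s$ ($N{\left(s \right)} = -3 + \left(s + s\right) = -3 + 2 s$)
$c{\left(w,o \right)} = 11 + 2 w$ ($c{\left(w,o \right)} = 14 + \left(-3 + 2 w\right) = 11 + 2 w$)
$c{\left(61,-44 \right)} - -1891 = \left(11 + 2 \cdot 61\right) - -1891 = \left(11 + 122\right) + 1891 = 133 + 1891 = 2024$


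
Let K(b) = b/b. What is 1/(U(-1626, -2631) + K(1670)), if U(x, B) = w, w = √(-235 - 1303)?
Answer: 1/1539 - I*√1538/1539 ≈ 0.00064977 - 0.025482*I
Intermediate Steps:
w = I*√1538 (w = √(-1538) = I*√1538 ≈ 39.217*I)
U(x, B) = I*√1538
K(b) = 1
1/(U(-1626, -2631) + K(1670)) = 1/(I*√1538 + 1) = 1/(1 + I*√1538)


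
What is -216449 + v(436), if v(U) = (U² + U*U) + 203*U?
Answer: 252251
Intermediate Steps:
v(U) = 2*U² + 203*U (v(U) = (U² + U²) + 203*U = 2*U² + 203*U)
-216449 + v(436) = -216449 + 436*(203 + 2*436) = -216449 + 436*(203 + 872) = -216449 + 436*1075 = -216449 + 468700 = 252251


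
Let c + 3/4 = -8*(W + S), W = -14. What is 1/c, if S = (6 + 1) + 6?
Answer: 4/29 ≈ 0.13793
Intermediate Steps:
S = 13 (S = 7 + 6 = 13)
c = 29/4 (c = -¾ - 8*(-14 + 13) = -¾ - 8*(-1) = -¾ + 8 = 29/4 ≈ 7.2500)
1/c = 1/(29/4) = 4/29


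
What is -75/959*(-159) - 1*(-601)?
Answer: 588284/959 ≈ 613.43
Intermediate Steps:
-75/959*(-159) - 1*(-601) = -75*1/959*(-159) + 601 = -75/959*(-159) + 601 = 11925/959 + 601 = 588284/959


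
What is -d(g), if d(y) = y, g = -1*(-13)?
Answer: -13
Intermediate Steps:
g = 13
-d(g) = -1*13 = -13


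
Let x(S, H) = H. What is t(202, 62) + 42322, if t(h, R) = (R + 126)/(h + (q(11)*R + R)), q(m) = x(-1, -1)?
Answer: 4274616/101 ≈ 42323.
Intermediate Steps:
q(m) = -1
t(h, R) = (126 + R)/h (t(h, R) = (R + 126)/(h + (-R + R)) = (126 + R)/(h + 0) = (126 + R)/h)
t(202, 62) + 42322 = (126 + 62)/202 + 42322 = (1/202)*188 + 42322 = 94/101 + 42322 = 4274616/101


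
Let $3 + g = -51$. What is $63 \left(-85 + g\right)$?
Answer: $-8757$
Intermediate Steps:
$g = -54$ ($g = -3 - 51 = -54$)
$63 \left(-85 + g\right) = 63 \left(-85 - 54\right) = 63 \left(-139\right) = -8757$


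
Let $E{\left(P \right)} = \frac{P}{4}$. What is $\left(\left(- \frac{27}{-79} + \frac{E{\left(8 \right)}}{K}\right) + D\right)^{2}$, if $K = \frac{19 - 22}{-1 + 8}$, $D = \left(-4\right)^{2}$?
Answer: $\frac{7656289}{56169} \approx 136.31$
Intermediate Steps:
$E{\left(P \right)} = \frac{P}{4}$ ($E{\left(P \right)} = P \frac{1}{4} = \frac{P}{4}$)
$D = 16$
$K = - \frac{3}{7} \approx -0.42857$
$\left(\left(- \frac{27}{-79} + \frac{E{\left(8 \right)}}{K}\right) + D\right)^{2} = \left(\left(- \frac{27}{-79} + \frac{\frac{1}{4} \cdot 8}{- \frac{3}{7}}\right) + 16\right)^{2} = \left(\left(\left(-27\right) \left(- \frac{1}{79}\right) + 2 \left(- \frac{7}{3}\right)\right) + 16\right)^{2} = \left(\left(\frac{27}{79} - \frac{14}{3}\right) + 16\right)^{2} = \left(- \frac{1025}{237} + 16\right)^{2} = \left(\frac{2767}{237}\right)^{2} = \frac{7656289}{56169}$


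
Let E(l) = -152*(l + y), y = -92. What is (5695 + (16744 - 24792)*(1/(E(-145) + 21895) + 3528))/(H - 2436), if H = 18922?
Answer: -1644184250479/954852634 ≈ -1721.9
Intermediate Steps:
E(l) = 13984 - 152*l (E(l) = -152*(l - 92) = -152*(-92 + l) = 13984 - 152*l)
(5695 + (16744 - 24792)*(1/(E(-145) + 21895) + 3528))/(H - 2436) = (5695 + (16744 - 24792)*(1/((13984 - 152*(-145)) + 21895) + 3528))/(18922 - 2436) = (5695 - 8048*(1/((13984 + 22040) + 21895) + 3528))/16486 = (5695 - 8048*(1/(36024 + 21895) + 3528))*(1/16486) = (5695 - 8048*(1/57919 + 3528))*(1/16486) = (5695 - 8048*204338233/57919)*(1/16486) = (5695 - 1644514099184/57919)*(1/16486) = -1644184250479/57919*1/16486 = -1644184250479/954852634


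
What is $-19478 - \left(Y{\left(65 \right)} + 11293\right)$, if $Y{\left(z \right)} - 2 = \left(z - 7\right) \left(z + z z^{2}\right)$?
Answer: $-15962793$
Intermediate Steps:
$Y{\left(z \right)} = 2 + \left(-7 + z\right) \left(z + z^{3}\right)$ ($Y{\left(z \right)} = 2 + \left(z - 7\right) \left(z + z z^{2}\right) = 2 + \left(-7 + z\right) \left(z + z^{3}\right)$)
$-19478 - \left(Y{\left(65 \right)} + 11293\right) = -19478 - \left(\left(2 + 65^{2} + 65^{4} - 455 - 7 \cdot 65^{3}\right) + 11293\right) = -19478 - \left(\left(2 + 4225 + 17850625 - 455 - 1922375\right) + 11293\right) = -19478 - \left(15932022 + 11293\right) = -19478 - 15943315 = -15962793$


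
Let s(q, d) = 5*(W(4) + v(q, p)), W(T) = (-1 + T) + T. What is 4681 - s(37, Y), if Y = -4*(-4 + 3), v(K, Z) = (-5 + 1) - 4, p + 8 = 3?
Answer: 4686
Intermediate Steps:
p = -5 (p = -8 + 3 = -5)
v(K, Z) = -8 (v(K, Z) = -4 - 4 = -8)
W(T) = -1 + 2*T
Y = 4 (Y = -4*(-1) = 4)
s(q, d) = -5 (s(q, d) = 5*((-1 + 2*4) - 8) = 5*((-1 + 8) - 8) = 5*(7 - 8) = 5*(-1) = -5)
4681 - s(37, Y) = 4681 - 1*(-5) = 4681 + 5 = 4686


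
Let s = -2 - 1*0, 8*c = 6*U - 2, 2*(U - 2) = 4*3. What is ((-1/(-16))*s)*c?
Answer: -23/32 ≈ -0.71875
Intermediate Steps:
U = 8 (U = 2 + (4*3)/2 = 2 + (½)*12 = 2 + 6 = 8)
c = 23/4 (c = (6*8 - 2)/8 = (48 - 2)/8 = (⅛)*46 = 23/4 ≈ 5.7500)
s = -2 (s = -2 + 0 = -2)
((-1/(-16))*s)*c = (-1/(-16)*(-2))*(23/4) = (-1*(-1/16)*(-2))*(23/4) = ((1/16)*(-2))*(23/4) = -⅛*23/4 = -23/32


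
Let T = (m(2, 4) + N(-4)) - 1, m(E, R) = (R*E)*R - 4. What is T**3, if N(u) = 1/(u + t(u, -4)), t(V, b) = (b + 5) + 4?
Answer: 21952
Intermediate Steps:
t(V, b) = 9 + b (t(V, b) = (5 + b) + 4 = 9 + b)
N(u) = 1/(5 + u) (N(u) = 1/(u + (9 - 4)) = 1/(u + 5) = 1/(5 + u))
m(E, R) = -4 + E*R**2 (m(E, R) = (E*R)*R - 4 = E*R**2 - 4 = -4 + E*R**2)
T = 28 (T = ((-4 + 2*4**2) + 1/(5 - 4)) - 1 = ((-4 + 2*16) + 1/1) - 1 = ((-4 + 32) + 1) - 1 = (28 + 1) - 1 = 29 - 1 = 28)
T**3 = 28**3 = 21952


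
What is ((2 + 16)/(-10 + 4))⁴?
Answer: 81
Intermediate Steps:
((2 + 16)/(-10 + 4))⁴ = (18/(-6))⁴ = (18*(-⅙))⁴ = (-3)⁴ = 81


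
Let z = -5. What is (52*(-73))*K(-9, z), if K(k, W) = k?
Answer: 34164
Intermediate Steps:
(52*(-73))*K(-9, z) = (52*(-73))*(-9) = -3796*(-9) = 34164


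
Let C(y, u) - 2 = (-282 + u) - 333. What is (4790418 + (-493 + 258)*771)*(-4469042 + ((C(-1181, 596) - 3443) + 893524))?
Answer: -16496343503874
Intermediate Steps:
C(y, u) = -613 + u (C(y, u) = 2 + ((-282 + u) - 333) = 2 + (-615 + u) = -613 + u)
(4790418 + (-493 + 258)*771)*(-4469042 + ((C(-1181, 596) - 3443) + 893524)) = (4790418 + (-493 + 258)*771)*(-4469042 + (((-613 + 596) - 3443) + 893524)) = (4790418 - 235*771)*(-4469042 + ((-17 - 3443) + 893524)) = (4790418 - 181185)*(-4469042 + (-3460 + 893524)) = 4609233*(-4469042 + 890064) = 4609233*(-3578978) = -16496343503874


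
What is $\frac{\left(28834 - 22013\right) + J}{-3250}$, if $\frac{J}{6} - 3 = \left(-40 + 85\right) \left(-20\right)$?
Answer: $- \frac{1439}{3250} \approx -0.44277$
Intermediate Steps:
$J = -5382$ ($J = 18 + 6 \left(-40 + 85\right) \left(-20\right) = 18 + 6 \cdot 45 \left(-20\right) = 18 + 6 \left(-900\right) = 18 - 5400 = -5382$)
$\frac{\left(28834 - 22013\right) + J}{-3250} = \frac{\left(28834 - 22013\right) - 5382}{-3250} = \left(6821 - 5382\right) \left(- \frac{1}{3250}\right) = 1439 \left(- \frac{1}{3250}\right) = - \frac{1439}{3250}$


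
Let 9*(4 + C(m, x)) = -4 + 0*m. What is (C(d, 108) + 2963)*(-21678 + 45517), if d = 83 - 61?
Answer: 634761053/9 ≈ 7.0529e+7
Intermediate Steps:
d = 22
C(m, x) = -40/9 (C(m, x) = -4 + (-4 + 0*m)/9 = -4 + (-4 + 0)/9 = -4 + (⅑)*(-4) = -4 - 4/9 = -40/9)
(C(d, 108) + 2963)*(-21678 + 45517) = (-40/9 + 2963)*(-21678 + 45517) = (26627/9)*23839 = 634761053/9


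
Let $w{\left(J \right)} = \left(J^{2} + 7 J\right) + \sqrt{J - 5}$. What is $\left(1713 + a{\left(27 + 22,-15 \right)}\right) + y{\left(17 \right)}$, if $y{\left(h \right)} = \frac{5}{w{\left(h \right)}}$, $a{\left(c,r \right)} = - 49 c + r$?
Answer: $- \frac{9751143}{13871} - \frac{5 \sqrt{3}}{83226} \approx -702.99$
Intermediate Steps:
$w{\left(J \right)} = J^{2} + \sqrt{-5 + J} + 7 J$ ($w{\left(J \right)} = \left(J^{2} + 7 J\right) + \sqrt{-5 + J} = J^{2} + \sqrt{-5 + J} + 7 J$)
$a{\left(c,r \right)} = r - 49 c$
$y{\left(h \right)} = \frac{5}{h^{2} + \sqrt{-5 + h} + 7 h}$
$\left(1713 + a{\left(27 + 22,-15 \right)}\right) + y{\left(17 \right)} = \left(1713 - \left(15 + 49 \left(27 + 22\right)\right)\right) + \frac{5}{17^{2} + \sqrt{-5 + 17} + 7 \cdot 17} = \left(1713 - 2416\right) + \frac{5}{289 + \sqrt{12} + 119} = \left(1713 - 2416\right) + \frac{5}{289 + 2 \sqrt{3} + 119} = \left(1713 - 2416\right) + \frac{5}{408 + 2 \sqrt{3}} = -703 + \frac{5}{408 + 2 \sqrt{3}}$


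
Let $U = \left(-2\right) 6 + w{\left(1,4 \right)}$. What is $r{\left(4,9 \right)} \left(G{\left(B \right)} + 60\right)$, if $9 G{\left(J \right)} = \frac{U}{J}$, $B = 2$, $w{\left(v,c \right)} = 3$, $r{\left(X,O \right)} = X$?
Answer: $238$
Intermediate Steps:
$U = -9$ ($U = \left(-2\right) 6 + 3 = -12 + 3 = -9$)
$G{\left(J \right)} = - \frac{1}{J}$ ($G{\left(J \right)} = \frac{\left(-9\right) \frac{1}{J}}{9} = - \frac{1}{J}$)
$r{\left(4,9 \right)} \left(G{\left(B \right)} + 60\right) = 4 \left(- \frac{1}{2} + 60\right) = 4 \cdot \frac{119}{2} = 238$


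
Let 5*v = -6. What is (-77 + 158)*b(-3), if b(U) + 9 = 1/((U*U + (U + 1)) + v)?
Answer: -20736/29 ≈ -715.03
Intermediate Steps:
v = -6/5 (v = (1/5)*(-6) = -6/5 ≈ -1.2000)
b(U) = -9 + 1/(-1/5 + U + U**2) (b(U) = -9 + 1/((U*U + (U + 1)) - 6/5) = -9 + 1/((U**2 + (1 + U)) - 6/5) = -9 + 1/((1 + U + U**2) - 6/5) = -9 + 1/(-1/5 + U + U**2))
(-77 + 158)*b(-3) = (-77 + 158)*((14 - 45*(-3) - 45*(-3)**2)/(-1 + 5*(-3) + 5*(-3)**2)) = 81*((14 + 135 - 45*9)/(-1 - 15 + 5*9)) = 81*((14 + 135 - 405)/(-1 - 15 + 45)) = 81*(-256/29) = -20736/29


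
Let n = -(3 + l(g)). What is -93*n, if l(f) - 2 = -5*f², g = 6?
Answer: -16275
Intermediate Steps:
l(f) = 2 - 5*f²
n = 175 (n = -(3 + (2 - 5*6²)) = -(3 + (2 - 5*36)) = -(3 + (2 - 180)) = -(3 - 178) = -1*(-175) = 175)
-93*n = -93*175 = -16275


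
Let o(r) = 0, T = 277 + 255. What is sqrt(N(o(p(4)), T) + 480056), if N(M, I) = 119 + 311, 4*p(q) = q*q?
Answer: sqrt(480486) ≈ 693.17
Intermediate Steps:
T = 532
p(q) = q**2/4 (p(q) = (q*q)/4 = q**2/4)
N(M, I) = 430
sqrt(N(o(p(4)), T) + 480056) = sqrt(430 + 480056) = sqrt(480486)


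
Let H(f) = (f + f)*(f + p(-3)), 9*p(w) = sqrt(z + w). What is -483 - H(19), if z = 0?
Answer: -1205 - 38*I*sqrt(3)/9 ≈ -1205.0 - 7.3131*I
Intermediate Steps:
p(w) = sqrt(w)/9 (p(w) = sqrt(0 + w)/9 = sqrt(w)/9)
H(f) = 2*f*(f + I*sqrt(3)/9) (H(f) = (f + f)*(f + sqrt(-3)/9) = (2*f)*(f + (I*sqrt(3))/9) = (2*f)*(f + I*sqrt(3)/9) = 2*f*(f + I*sqrt(3)/9))
-483 - H(19) = -483 - 2*19*(9*19 + I*sqrt(3))/9 = -483 - 2*19*(171 + I*sqrt(3))/9 = -483 - (722 + 38*I*sqrt(3)/9) = -483 + (-722 - 38*I*sqrt(3)/9) = -1205 - 38*I*sqrt(3)/9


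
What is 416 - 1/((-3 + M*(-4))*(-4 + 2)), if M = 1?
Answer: 5823/14 ≈ 415.93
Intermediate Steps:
416 - 1/((-3 + M*(-4))*(-4 + 2)) = 416 - 1/((-3 + 1*(-4))*(-4 + 2)) = 416 - 1/((-3 - 4)*(-2)) = 416 - 1/((-7*(-2))) = 416 - 1/14 = 5823/14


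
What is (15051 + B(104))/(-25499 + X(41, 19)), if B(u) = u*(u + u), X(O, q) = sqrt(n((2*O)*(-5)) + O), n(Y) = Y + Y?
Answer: -935379817/650199780 - 36683*I*sqrt(779)/650199780 ≈ -1.4386 - 0.0015747*I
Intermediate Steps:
n(Y) = 2*Y
X(O, q) = sqrt(19)*sqrt(-O) (X(O, q) = sqrt(2*((2*O)*(-5)) + O) = sqrt(2*(-10*O) + O) = sqrt(-20*O + O) = sqrt(-19*O) = sqrt(19)*sqrt(-O))
B(u) = 2*u**2 (B(u) = u*(2*u) = 2*u**2)
(15051 + B(104))/(-25499 + X(41, 19)) = (15051 + 2*104**2)/(-25499 + sqrt(19)*sqrt(-1*41)) = (15051 + 2*10816)/(-25499 + sqrt(19)*sqrt(-41)) = (15051 + 21632)/(-25499 + sqrt(19)*(I*sqrt(41))) = 36683/(-25499 + I*sqrt(779))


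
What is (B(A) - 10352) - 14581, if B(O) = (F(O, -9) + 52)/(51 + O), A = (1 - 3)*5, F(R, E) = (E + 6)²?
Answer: -1022192/41 ≈ -24932.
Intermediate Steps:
F(R, E) = (6 + E)²
A = -10 (A = -2*5 = -10)
B(O) = 61/(51 + O) (B(O) = ((6 - 9)² + 52)/(51 + O) = ((-3)² + 52)/(51 + O) = (9 + 52)/(51 + O) = 61/(51 + O))
(B(A) - 10352) - 14581 = (61/(51 - 10) - 10352) - 14581 = (61/41 - 10352) - 14581 = -424371/41 - 14581 = -1022192/41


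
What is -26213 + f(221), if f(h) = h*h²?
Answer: 10767648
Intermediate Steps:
f(h) = h³
-26213 + f(221) = -26213 + 221³ = -26213 + 10793861 = 10767648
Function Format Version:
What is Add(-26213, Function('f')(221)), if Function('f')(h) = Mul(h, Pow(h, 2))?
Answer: 10767648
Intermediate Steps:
Function('f')(h) = Pow(h, 3)
Add(-26213, Function('f')(221)) = Add(-26213, Pow(221, 3)) = Add(-26213, 10793861) = 10767648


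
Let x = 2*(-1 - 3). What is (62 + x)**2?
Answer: 2916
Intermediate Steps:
x = -8 (x = 2*(-4) = -8)
(62 + x)**2 = (62 - 8)**2 = 54**2 = 2916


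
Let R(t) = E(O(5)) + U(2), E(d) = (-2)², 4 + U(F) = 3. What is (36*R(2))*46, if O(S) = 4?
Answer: 4968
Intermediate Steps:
U(F) = -1 (U(F) = -4 + 3 = -1)
E(d) = 4
R(t) = 3 (R(t) = 4 - 1 = 3)
(36*R(2))*46 = (36*3)*46 = 108*46 = 4968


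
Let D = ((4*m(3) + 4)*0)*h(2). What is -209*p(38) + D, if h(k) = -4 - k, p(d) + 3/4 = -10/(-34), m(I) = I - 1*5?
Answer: 6479/68 ≈ 95.279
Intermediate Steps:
m(I) = -5 + I (m(I) = I - 5 = -5 + I)
p(d) = -31/68 (p(d) = -3/4 - 10/(-34) = -3/4 - 10*(-1/34) = -3/4 + 5/17 = -31/68)
D = 0 (D = ((4*(-5 + 3) + 4)*0)*(-4 - 1*2) = ((4*(-2) + 4)*0)*(-4 - 2) = ((-8 + 4)*0)*(-6) = -4*0*(-6) = 0*(-6) = 0)
-209*p(38) + D = -209*(-31/68) + 0 = 6479/68 + 0 = 6479/68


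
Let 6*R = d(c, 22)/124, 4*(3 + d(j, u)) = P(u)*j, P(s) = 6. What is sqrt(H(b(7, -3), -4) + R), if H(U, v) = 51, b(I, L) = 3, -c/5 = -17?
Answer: sqrt(786749)/124 ≈ 7.1531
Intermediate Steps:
c = 85 (c = -5*(-17) = 85)
d(j, u) = -3 + 3*j/2 (d(j, u) = -3 + (6*j)/4 = -3 + 3*j/2)
R = 83/496 (R = ((-3 + (3/2)*85)/124)/6 = ((-3 + 255/2)*(1/124))/6 = ((249/2)*(1/124))/6 = (1/6)*(249/248) = 83/496 ≈ 0.16734)
sqrt(H(b(7, -3), -4) + R) = sqrt(51 + 83/496) = sqrt(25379/496) = sqrt(786749)/124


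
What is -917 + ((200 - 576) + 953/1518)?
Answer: -1961821/1518 ≈ -1292.4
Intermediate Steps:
-917 + ((200 - 576) + 953/1518) = -917 + (-376 + 953*(1/1518)) = -917 + (-376 + 953/1518) = -917 - 569815/1518 = -1961821/1518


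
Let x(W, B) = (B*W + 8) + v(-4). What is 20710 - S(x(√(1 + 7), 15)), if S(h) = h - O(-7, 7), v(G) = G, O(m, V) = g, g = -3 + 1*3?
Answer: 20706 - 30*√2 ≈ 20664.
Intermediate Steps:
g = 0 (g = -3 + 3 = 0)
O(m, V) = 0
x(W, B) = 4 + B*W (x(W, B) = (B*W + 8) - 4 = (8 + B*W) - 4 = 4 + B*W)
S(h) = h (S(h) = h - 1*0 = h + 0 = h)
20710 - S(x(√(1 + 7), 15)) = 20710 - (4 + 15*√(1 + 7)) = 20710 - (4 + 15*√8) = 20710 - (4 + 15*(2*√2)) = 20710 - (4 + 30*√2) = 20710 + (-4 - 30*√2) = 20706 - 30*√2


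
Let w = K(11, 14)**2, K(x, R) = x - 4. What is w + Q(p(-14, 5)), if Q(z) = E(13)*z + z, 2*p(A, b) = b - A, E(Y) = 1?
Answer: 68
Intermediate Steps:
p(A, b) = b/2 - A/2 (p(A, b) = (b - A)/2 = b/2 - A/2)
Q(z) = 2*z (Q(z) = 1*z + z = z + z = 2*z)
K(x, R) = -4 + x
w = 49 (w = (-4 + 11)**2 = 7**2 = 49)
w + Q(p(-14, 5)) = 49 + 2*((1/2)*5 - 1/2*(-14)) = 49 + 2*(5/2 + 7) = 49 + 2*(19/2) = 49 + 19 = 68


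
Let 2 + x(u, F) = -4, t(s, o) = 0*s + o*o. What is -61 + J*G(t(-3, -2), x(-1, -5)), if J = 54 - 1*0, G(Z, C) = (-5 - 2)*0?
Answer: -61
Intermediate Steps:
t(s, o) = o**2 (t(s, o) = 0 + o**2 = o**2)
x(u, F) = -6 (x(u, F) = -2 - 4 = -6)
G(Z, C) = 0 (G(Z, C) = -7*0 = 0)
J = 54 (J = 54 + 0 = 54)
-61 + J*G(t(-3, -2), x(-1, -5)) = -61 + 54*0 = -61 + 0 = -61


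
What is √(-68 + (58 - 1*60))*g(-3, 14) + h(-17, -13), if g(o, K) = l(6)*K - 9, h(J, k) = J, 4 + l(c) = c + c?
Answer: -17 + 103*I*√70 ≈ -17.0 + 861.76*I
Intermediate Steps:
l(c) = -4 + 2*c (l(c) = -4 + (c + c) = -4 + 2*c)
g(o, K) = -9 + 8*K (g(o, K) = (-4 + 2*6)*K - 9 = (-4 + 12)*K - 9 = 8*K - 9 = -9 + 8*K)
√(-68 + (58 - 1*60))*g(-3, 14) + h(-17, -13) = √(-68 + (58 - 1*60))*(-9 + 8*14) - 17 = √(-68 + (58 - 60))*(-9 + 112) - 17 = √(-68 - 2)*103 - 17 = √(-70)*103 - 17 = (I*√70)*103 - 17 = 103*I*√70 - 17 = -17 + 103*I*√70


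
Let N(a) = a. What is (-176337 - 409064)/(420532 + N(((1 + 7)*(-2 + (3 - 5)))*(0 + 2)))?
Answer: -585401/420468 ≈ -1.3923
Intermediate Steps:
(-176337 - 409064)/(420532 + N(((1 + 7)*(-2 + (3 - 5)))*(0 + 2))) = (-176337 - 409064)/(420532 + ((1 + 7)*(-2 + (3 - 5)))*(0 + 2)) = -585401/(420532 + (8*(-2 - 2))*2) = -585401/(420532 + (8*(-4))*2) = -585401/(420532 - 32*2) = -585401/(420532 - 64) = -585401/420468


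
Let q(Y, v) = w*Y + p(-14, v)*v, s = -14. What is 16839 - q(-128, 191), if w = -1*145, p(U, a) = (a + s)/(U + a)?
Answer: -1912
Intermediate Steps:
p(U, a) = (-14 + a)/(U + a) (p(U, a) = (a - 14)/(U + a) = (-14 + a)/(U + a))
w = -145
q(Y, v) = v - 145*Y (q(Y, v) = -145*Y + ((-14 + v)/(-14 + v))*v = -145*Y + 1*v = -145*Y + v = v - 145*Y)
16839 - q(-128, 191) = 16839 - (191 - 145*(-128)) = 16839 - (191 + 18560) = 16839 - 1*18751 = 16839 - 18751 = -1912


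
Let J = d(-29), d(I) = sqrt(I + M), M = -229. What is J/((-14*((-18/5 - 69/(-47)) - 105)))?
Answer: 235*I*sqrt(258)/352464 ≈ 0.010709*I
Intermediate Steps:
d(I) = sqrt(-229 + I) (d(I) = sqrt(I - 229) = sqrt(-229 + I))
J = I*sqrt(258) (J = sqrt(-229 - 29) = sqrt(-258) = I*sqrt(258) ≈ 16.062*I)
J/((-14*((-18/5 - 69/(-47)) - 105))) = (I*sqrt(258))/((-14*((-18/5 - 69/(-47)) - 105))) = (I*sqrt(258))/((-14*((-18*1/5 - 69*(-1/47)) - 105))) = (I*sqrt(258))/((-14*((-18/5 + 69/47) - 105))) = (I*sqrt(258))/((-14*(-501/235 - 105))) = (I*sqrt(258))/((-14*(-25176/235))) = (I*sqrt(258))/(352464/235) = (I*sqrt(258))*(235/352464) = 235*I*sqrt(258)/352464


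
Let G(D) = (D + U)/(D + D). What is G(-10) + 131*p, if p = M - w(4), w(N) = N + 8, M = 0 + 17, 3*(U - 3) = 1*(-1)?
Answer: 19661/30 ≈ 655.37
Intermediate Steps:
U = 8/3 (U = 3 + (1*(-1))/3 = 3 + (⅓)*(-1) = 3 - ⅓ = 8/3 ≈ 2.6667)
M = 17
G(D) = (8/3 + D)/(2*D) (G(D) = (D + 8/3)/(D + D) = (8/3 + D)/((2*D)) = (8/3 + D)*(1/(2*D)) = (8/3 + D)/(2*D))
w(N) = 8 + N
p = 5 (p = 17 - (8 + 4) = 17 - 1*12 = 17 - 12 = 5)
G(-10) + 131*p = (⅙)*(8 + 3*(-10))/(-10) + 131*5 = (⅙)*(-⅒)*(8 - 30) + 655 = (⅙)*(-⅒)*(-22) + 655 = 11/30 + 655 = 19661/30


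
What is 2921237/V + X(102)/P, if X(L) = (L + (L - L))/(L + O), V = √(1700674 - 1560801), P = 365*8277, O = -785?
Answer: -34/687804905 + 2921237*√139873/139873 ≈ 7810.9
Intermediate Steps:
P = 3021105
V = √139873 ≈ 374.00
X(L) = L/(-785 + L) (X(L) = (L + (L - L))/(L - 785) = (L + 0)/(-785 + L) = L/(-785 + L))
2921237/V + X(102)/P = 2921237/(√139873) + (102/(-785 + 102))/3021105 = 2921237*(√139873/139873) + (102/(-683))*(1/3021105) = 2921237*√139873/139873 + (102*(-1/683))*(1/3021105) = 2921237*√139873/139873 - 102/683*1/3021105 = 2921237*√139873/139873 - 34/687804905 = -34/687804905 + 2921237*√139873/139873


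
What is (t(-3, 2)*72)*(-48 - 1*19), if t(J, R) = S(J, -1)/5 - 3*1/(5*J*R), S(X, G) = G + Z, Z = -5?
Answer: 26532/5 ≈ 5306.4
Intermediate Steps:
S(X, G) = -5 + G (S(X, G) = G - 5 = -5 + G)
t(J, R) = -6/5 - 3/(5*J*R) (t(J, R) = (-5 - 1)/5 - 3*1/(5*J*R) = -6*⅕ - 3*1/(5*J*R) = -6/5 - 3/(5*J*R))
(t(-3, 2)*72)*(-48 - 1*19) = ((-6/5 - ⅗/(-3*2))*72)*(-48 - 1*19) = ((-6/5 - ⅗*(-⅓)*½)*72)*(-48 - 19) = ((-6/5 + ⅒)*72)*(-67) = -11/10*72*(-67) = -396/5*(-67) = 26532/5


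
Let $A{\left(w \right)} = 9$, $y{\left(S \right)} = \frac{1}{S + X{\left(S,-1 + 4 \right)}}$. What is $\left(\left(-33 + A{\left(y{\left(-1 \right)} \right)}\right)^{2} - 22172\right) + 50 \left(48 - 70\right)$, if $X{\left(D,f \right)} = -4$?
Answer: $-22696$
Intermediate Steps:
$y{\left(S \right)} = \frac{1}{-4 + S}$ ($y{\left(S \right)} = \frac{1}{S - 4} = \frac{1}{-4 + S}$)
$\left(\left(-33 + A{\left(y{\left(-1 \right)} \right)}\right)^{2} - 22172\right) + 50 \left(48 - 70\right) = \left(\left(-33 + 9\right)^{2} - 22172\right) + 50 \left(48 - 70\right) = \left(\left(-24\right)^{2} - 22172\right) + 50 \left(-22\right) = \left(576 - 22172\right) - 1100 = -21596 - 1100 = -22696$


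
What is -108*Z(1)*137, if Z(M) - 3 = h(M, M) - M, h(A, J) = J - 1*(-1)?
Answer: -59184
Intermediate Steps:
h(A, J) = 1 + J (h(A, J) = J + 1 = 1 + J)
Z(M) = 4 (Z(M) = 3 + ((1 + M) - M) = 3 + 1 = 4)
-108*Z(1)*137 = -108*4*137 = -432*137 = -59184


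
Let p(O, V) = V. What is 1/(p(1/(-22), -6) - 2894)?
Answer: -1/2900 ≈ -0.00034483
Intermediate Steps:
1/(p(1/(-22), -6) - 2894) = 1/(-6 - 2894) = 1/(-2900) = -1/2900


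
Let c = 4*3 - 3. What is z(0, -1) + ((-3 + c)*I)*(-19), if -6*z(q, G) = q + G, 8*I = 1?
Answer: -169/12 ≈ -14.083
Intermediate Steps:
I = ⅛ (I = (⅛)*1 = ⅛ ≈ 0.12500)
c = 9 (c = 12 - 3 = 9)
z(q, G) = -G/6 - q/6 (z(q, G) = -(q + G)/6 = -(G + q)/6 = -G/6 - q/6)
z(0, -1) + ((-3 + c)*I)*(-19) = (-⅙*(-1) - ⅙*0) + ((-3 + 9)*(⅛))*(-19) = (⅙ + 0) + (6*(⅛))*(-19) = ⅙ + (¾)*(-19) = ⅙ - 57/4 = -169/12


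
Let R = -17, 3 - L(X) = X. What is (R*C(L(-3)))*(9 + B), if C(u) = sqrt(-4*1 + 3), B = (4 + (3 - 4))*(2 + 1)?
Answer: -306*I ≈ -306.0*I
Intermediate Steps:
L(X) = 3 - X
B = 9 (B = (4 - 1)*3 = 3*3 = 9)
C(u) = I (C(u) = sqrt(-4 + 3) = sqrt(-1) = I)
(R*C(L(-3)))*(9 + B) = (-17*I)*(9 + 9) = -17*I*18 = -306*I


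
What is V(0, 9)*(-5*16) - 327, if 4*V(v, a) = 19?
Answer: -707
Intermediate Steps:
V(v, a) = 19/4 (V(v, a) = (1/4)*19 = 19/4)
V(0, 9)*(-5*16) - 327 = 19*(-5*16)/4 - 327 = (19/4)*(-80) - 327 = -380 - 327 = -707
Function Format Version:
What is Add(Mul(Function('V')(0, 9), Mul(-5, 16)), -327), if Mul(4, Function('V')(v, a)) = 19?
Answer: -707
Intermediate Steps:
Function('V')(v, a) = Rational(19, 4) (Function('V')(v, a) = Mul(Rational(1, 4), 19) = Rational(19, 4))
Add(Mul(Function('V')(0, 9), Mul(-5, 16)), -327) = Add(Mul(Rational(19, 4), Mul(-5, 16)), -327) = Add(Mul(Rational(19, 4), -80), -327) = Add(-380, -327) = -707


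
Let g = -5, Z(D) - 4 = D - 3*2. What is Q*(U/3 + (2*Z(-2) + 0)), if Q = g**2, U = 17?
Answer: -175/3 ≈ -58.333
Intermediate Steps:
Z(D) = -2 + D (Z(D) = 4 + (D - 3*2) = 4 + (D - 6) = 4 + (-6 + D) = -2 + D)
Q = 25 (Q = (-5)**2 = 25)
Q*(U/3 + (2*Z(-2) + 0)) = 25*(17/3 + (2*(-2 - 2) + 0)) = 25*(17*(1/3) + (2*(-4) + 0)) = 25*(17/3 + (-8 + 0)) = 25*(17/3 - 8) = 25*(-7/3) = -175/3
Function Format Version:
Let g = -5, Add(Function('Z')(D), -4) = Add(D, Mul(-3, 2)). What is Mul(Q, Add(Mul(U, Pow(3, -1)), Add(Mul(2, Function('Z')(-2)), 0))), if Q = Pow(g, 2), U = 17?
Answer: Rational(-175, 3) ≈ -58.333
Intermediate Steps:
Function('Z')(D) = Add(-2, D) (Function('Z')(D) = Add(4, Add(D, Mul(-3, 2))) = Add(4, Add(D, -6)) = Add(4, Add(-6, D)) = Add(-2, D))
Q = 25 (Q = Pow(-5, 2) = 25)
Mul(Q, Add(Mul(U, Pow(3, -1)), Add(Mul(2, Function('Z')(-2)), 0))) = Mul(25, Add(Mul(17, Pow(3, -1)), Add(Mul(2, Add(-2, -2)), 0))) = Mul(25, Add(Mul(17, Rational(1, 3)), Add(Mul(2, -4), 0))) = Mul(25, Add(Rational(17, 3), Add(-8, 0))) = Mul(25, Add(Rational(17, 3), -8)) = Mul(25, Rational(-7, 3)) = Rational(-175, 3)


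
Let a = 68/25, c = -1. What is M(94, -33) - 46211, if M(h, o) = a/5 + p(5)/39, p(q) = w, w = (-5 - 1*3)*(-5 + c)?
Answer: -75089991/1625 ≈ -46209.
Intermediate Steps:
w = 48 (w = (-5 - 1*3)*(-5 - 1) = (-5 - 3)*(-6) = -8*(-6) = 48)
p(q) = 48
a = 68/25 (a = 68*(1/25) = 68/25 ≈ 2.7200)
M(h, o) = 2884/1625 (M(h, o) = (68/25)/5 + 48/39 = (68/25)*(1/5) + 48*(1/39) = 68/125 + 16/13 = 2884/1625)
M(94, -33) - 46211 = 2884/1625 - 46211 = -75089991/1625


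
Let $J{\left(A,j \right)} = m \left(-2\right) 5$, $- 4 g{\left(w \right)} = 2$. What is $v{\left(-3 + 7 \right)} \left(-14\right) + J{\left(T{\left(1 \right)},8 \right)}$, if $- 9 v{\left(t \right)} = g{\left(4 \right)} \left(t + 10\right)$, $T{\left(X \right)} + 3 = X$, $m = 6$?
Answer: $- \frac{638}{9} \approx -70.889$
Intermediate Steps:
$g{\left(w \right)} = - \frac{1}{2}$ ($g{\left(w \right)} = \left(- \frac{1}{4}\right) 2 = - \frac{1}{2}$)
$T{\left(X \right)} = -3 + X$
$J{\left(A,j \right)} = -60$ ($J{\left(A,j \right)} = 6 \left(-2\right) 5 = \left(-12\right) 5 = -60$)
$v{\left(t \right)} = \frac{5}{9} + \frac{t}{18}$ ($v{\left(t \right)} = - \frac{\left(- \frac{1}{2}\right) \left(t + 10\right)}{9} = - \frac{\left(- \frac{1}{2}\right) \left(10 + t\right)}{9} = - \frac{-5 - \frac{t}{2}}{9} = \frac{5}{9} + \frac{t}{18}$)
$v{\left(-3 + 7 \right)} \left(-14\right) + J{\left(T{\left(1 \right)},8 \right)} = \left(\frac{5}{9} + \frac{-3 + 7}{18}\right) \left(-14\right) - 60 = \left(\frac{5}{9} + \frac{1}{18} \cdot 4\right) \left(-14\right) - 60 = \left(\frac{5}{9} + \frac{2}{9}\right) \left(-14\right) - 60 = \frac{7}{9} \left(-14\right) - 60 = - \frac{98}{9} - 60 = - \frac{638}{9}$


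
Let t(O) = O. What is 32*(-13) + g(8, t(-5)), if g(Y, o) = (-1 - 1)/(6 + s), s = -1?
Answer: -2082/5 ≈ -416.40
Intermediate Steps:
g(Y, o) = -⅖ (g(Y, o) = (-1 - 1)/(6 - 1) = -2/5 = -2*⅕ = -⅖)
32*(-13) + g(8, t(-5)) = 32*(-13) - ⅖ = -416 - ⅖ = -2082/5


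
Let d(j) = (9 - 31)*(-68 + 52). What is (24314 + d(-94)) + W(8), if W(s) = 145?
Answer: 24811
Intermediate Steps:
d(j) = 352 (d(j) = -22*(-16) = 352)
(24314 + d(-94)) + W(8) = (24314 + 352) + 145 = 24666 + 145 = 24811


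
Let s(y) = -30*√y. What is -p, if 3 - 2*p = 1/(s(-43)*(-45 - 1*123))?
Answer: -3/2 - I*√43/433440 ≈ -1.5 - 1.5129e-5*I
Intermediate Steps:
p = 3/2 + I*√43/433440 (p = 3/2 - I*√43/(1290*(-45 - 1*123))/2 = 3/2 - I*√43/(1290*(-45 - 123))/2 = 3/2 - (-I*√43/216720)/2 = 3/2 - (-1)*I*√43/433440 = 3/2 + I*√43/433440 ≈ 1.5 + 1.5129e-5*I)
-p = -(3/2 + I*√43/433440) = -3/2 - I*√43/433440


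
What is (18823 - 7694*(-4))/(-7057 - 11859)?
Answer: -49599/18916 ≈ -2.6221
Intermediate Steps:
(18823 - 7694*(-4))/(-7057 - 11859) = (18823 + 30776)/(-18916) = 49599*(-1/18916) = -49599/18916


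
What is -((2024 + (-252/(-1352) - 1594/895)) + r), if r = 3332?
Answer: -1619761173/302510 ≈ -5354.4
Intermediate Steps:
-((2024 + (-252/(-1352) - 1594/895)) + r) = -((2024 + (-252/(-1352) - 1594/895)) + 3332) = -((2024 + (-252*(-1/1352) - 1594*1/895)) + 3332) = -((2024 + (63/338 - 1594/895)) + 3332) = -((2024 - 482387/302510) + 3332) = -(611797853/302510 + 3332) = -1*1619761173/302510 = -1619761173/302510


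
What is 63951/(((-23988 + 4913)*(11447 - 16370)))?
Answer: 21317/31302075 ≈ 0.00068101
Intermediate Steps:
63951/(((-23988 + 4913)*(11447 - 16370))) = 63951/((-19075*(-4923))) = 63951/93906225 = 63951*(1/93906225) = 21317/31302075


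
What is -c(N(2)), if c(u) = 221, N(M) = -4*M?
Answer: -221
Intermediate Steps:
-c(N(2)) = -1*221 = -221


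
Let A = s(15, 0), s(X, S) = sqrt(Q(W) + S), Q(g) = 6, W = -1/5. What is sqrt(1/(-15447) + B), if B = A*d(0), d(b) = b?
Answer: I*sqrt(15447)/15447 ≈ 0.008046*I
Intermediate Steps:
W = -1/5 (W = -1*1/5 = -1/5 ≈ -0.20000)
s(X, S) = sqrt(6 + S)
A = sqrt(6) (A = sqrt(6 + 0) = sqrt(6) ≈ 2.4495)
B = 0 (B = sqrt(6)*0 = 0)
sqrt(1/(-15447) + B) = sqrt(1/(-15447) + 0) = sqrt(-1/15447 + 0) = sqrt(-1/15447) = I*sqrt(15447)/15447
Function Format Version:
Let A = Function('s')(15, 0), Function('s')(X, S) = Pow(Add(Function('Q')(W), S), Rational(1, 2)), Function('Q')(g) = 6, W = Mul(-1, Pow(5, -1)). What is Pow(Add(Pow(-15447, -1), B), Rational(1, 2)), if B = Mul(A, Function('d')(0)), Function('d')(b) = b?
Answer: Mul(Rational(1, 15447), I, Pow(15447, Rational(1, 2))) ≈ Mul(0.0080460, I)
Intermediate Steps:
W = Rational(-1, 5) (W = Mul(-1, Rational(1, 5)) = Rational(-1, 5) ≈ -0.20000)
Function('s')(X, S) = Pow(Add(6, S), Rational(1, 2))
A = Pow(6, Rational(1, 2)) (A = Pow(Add(6, 0), Rational(1, 2)) = Pow(6, Rational(1, 2)) ≈ 2.4495)
B = 0 (B = Mul(Pow(6, Rational(1, 2)), 0) = 0)
Pow(Add(Pow(-15447, -1), B), Rational(1, 2)) = Pow(Add(Pow(-15447, -1), 0), Rational(1, 2)) = Pow(Add(Rational(-1, 15447), 0), Rational(1, 2)) = Pow(Rational(-1, 15447), Rational(1, 2)) = Mul(Rational(1, 15447), I, Pow(15447, Rational(1, 2)))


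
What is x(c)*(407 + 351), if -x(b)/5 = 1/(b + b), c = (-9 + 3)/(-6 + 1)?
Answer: -9475/6 ≈ -1579.2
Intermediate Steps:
c = 6/5 (c = -6/(-5) = -6*(-⅕) = 6/5 ≈ 1.2000)
x(b) = -5/(2*b) (x(b) = -5/(b + b) = -5*1/(2*b) = -5/(2*b))
x(c)*(407 + 351) = (-5/(2*6/5))*(407 + 351) = -5/2*⅚*758 = -25/12*758 = -9475/6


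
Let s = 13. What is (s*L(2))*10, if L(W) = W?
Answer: 260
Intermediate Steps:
(s*L(2))*10 = (13*2)*10 = 26*10 = 260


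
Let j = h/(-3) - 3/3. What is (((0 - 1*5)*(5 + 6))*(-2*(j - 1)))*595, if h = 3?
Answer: -196350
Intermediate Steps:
j = -2 (j = 3/(-3) - 3/3 = 3*(-⅓) - 3*⅓ = -1 - 1 = -2)
(((0 - 1*5)*(5 + 6))*(-2*(j - 1)))*595 = (((0 - 1*5)*(5 + 6))*(-2*(-2 - 1)))*595 = (((0 - 5)*11)*(-2*(-3)))*595 = (-5*11*6)*595 = -55*6*595 = -330*595 = -196350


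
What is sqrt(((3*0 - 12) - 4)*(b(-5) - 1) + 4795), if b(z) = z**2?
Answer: sqrt(4411) ≈ 66.415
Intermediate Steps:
sqrt(((3*0 - 12) - 4)*(b(-5) - 1) + 4795) = sqrt(((3*0 - 12) - 4)*((-5)**2 - 1) + 4795) = sqrt(((0 - 12) - 4)*(25 - 1) + 4795) = sqrt((-12 - 4)*24 + 4795) = sqrt(-16*24 + 4795) = sqrt(-384 + 4795) = sqrt(4411)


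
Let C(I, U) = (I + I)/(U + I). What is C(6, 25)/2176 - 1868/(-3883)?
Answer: 31513601/65482912 ≈ 0.48125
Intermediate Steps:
C(I, U) = 2*I/(I + U) (C(I, U) = (2*I)/(I + U) = 2*I/(I + U))
C(6, 25)/2176 - 1868/(-3883) = (2*6/(6 + 25))/2176 - 1868/(-3883) = (2*6/31)*(1/2176) - 1868*(-1/3883) = (2*6*(1/31))*(1/2176) + 1868/3883 = (12/31)*(1/2176) + 1868/3883 = 3/16864 + 1868/3883 = 31513601/65482912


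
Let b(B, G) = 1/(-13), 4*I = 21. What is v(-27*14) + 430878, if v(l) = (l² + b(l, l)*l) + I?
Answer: 29837409/52 ≈ 5.7380e+5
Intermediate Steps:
I = 21/4 (I = (¼)*21 = 21/4 ≈ 5.2500)
b(B, G) = -1/13
v(l) = 21/4 + l² - l/13 (v(l) = (l² - l/13) + 21/4 = 21/4 + l² - l/13)
v(-27*14) + 430878 = (21/4 + (-27*14)² - (-27)*14/13) + 430878 = (21/4 + (-378)² - 1/13*(-378)) + 430878 = (21/4 + 142884 + 378/13) + 430878 = 7431753/52 + 430878 = 29837409/52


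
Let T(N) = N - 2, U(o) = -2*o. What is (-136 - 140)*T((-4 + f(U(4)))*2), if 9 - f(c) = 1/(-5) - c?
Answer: 10488/5 ≈ 2097.6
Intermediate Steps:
f(c) = 46/5 + c (f(c) = 9 - (1/(-5) - c) = 9 - (-1/5 - c) = 9 + (1/5 + c) = 46/5 + c)
T(N) = -2 + N
(-136 - 140)*T((-4 + f(U(4)))*2) = (-136 - 140)*(-2 + (-4 + (46/5 - 2*4))*2) = -276*(-2 + (-4 + (46/5 - 8))*2) = -276*(-2 + (-4 + 6/5)*2) = -276*(-2 - 14/5*2) = -276*(-2 - 28/5) = -276*(-38/5) = 10488/5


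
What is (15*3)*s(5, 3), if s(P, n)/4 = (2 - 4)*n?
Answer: -1080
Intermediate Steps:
s(P, n) = -8*n (s(P, n) = 4*((2 - 4)*n) = 4*(-2*n) = -8*n)
(15*3)*s(5, 3) = (15*3)*(-8*3) = 45*(-24) = -1080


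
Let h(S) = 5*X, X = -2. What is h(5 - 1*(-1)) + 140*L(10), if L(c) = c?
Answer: 1390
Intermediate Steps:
h(S) = -10 (h(S) = 5*(-2) = -10)
h(5 - 1*(-1)) + 140*L(10) = -10 + 140*10 = -10 + 1400 = 1390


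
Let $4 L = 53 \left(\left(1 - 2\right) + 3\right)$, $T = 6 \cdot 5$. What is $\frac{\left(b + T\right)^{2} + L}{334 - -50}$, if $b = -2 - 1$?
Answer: $\frac{1511}{768} \approx 1.9674$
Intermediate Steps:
$T = 30$
$b = -3$
$L = \frac{53}{2}$ ($L = \frac{53 \left(\left(1 - 2\right) + 3\right)}{4} = \frac{53 \left(-1 + 3\right)}{4} = \frac{53 \cdot 2}{4} = \frac{1}{4} \cdot 106 = \frac{53}{2} \approx 26.5$)
$\frac{\left(b + T\right)^{2} + L}{334 - -50} = \frac{\left(-3 + 30\right)^{2} + \frac{53}{2}}{334 - -50} = \frac{27^{2} + \frac{53}{2}}{334 + 50} = \frac{729 + \frac{53}{2}}{384} = \frac{1511}{2} \cdot \frac{1}{384} = \frac{1511}{768}$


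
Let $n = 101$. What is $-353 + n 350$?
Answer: $34997$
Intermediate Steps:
$-353 + n 350 = -353 + 101 \cdot 350 = -353 + 35350 = 34997$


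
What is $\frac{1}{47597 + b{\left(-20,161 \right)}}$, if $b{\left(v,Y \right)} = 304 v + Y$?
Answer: $\frac{1}{41678} \approx 2.3993 \cdot 10^{-5}$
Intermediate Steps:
$b{\left(v,Y \right)} = Y + 304 v$
$\frac{1}{47597 + b{\left(-20,161 \right)}} = \frac{1}{47597 + \left(161 + 304 \left(-20\right)\right)} = \frac{1}{47597 + \left(161 - 6080\right)} = \frac{1}{47597 - 5919} = \frac{1}{41678}$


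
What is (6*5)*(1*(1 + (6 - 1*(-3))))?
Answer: 300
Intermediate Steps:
(6*5)*(1*(1 + (6 - 1*(-3)))) = 30*(1*(1 + (6 + 3))) = 30*(1*(1 + 9)) = 30*(1*10) = 30*10 = 300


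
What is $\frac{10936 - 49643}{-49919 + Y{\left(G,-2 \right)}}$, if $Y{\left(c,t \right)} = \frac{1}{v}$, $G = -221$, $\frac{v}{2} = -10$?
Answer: $\frac{774140}{998381} \approx 0.7754$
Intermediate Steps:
$v = -20$ ($v = 2 \left(-10\right) = -20$)
$Y{\left(c,t \right)} = - \frac{1}{20}$ ($Y{\left(c,t \right)} = \frac{1}{-20} = - \frac{1}{20}$)
$\frac{10936 - 49643}{-49919 + Y{\left(G,-2 \right)}} = \frac{10936 - 49643}{-49919 - \frac{1}{20}} = - \frac{38707}{- \frac{998381}{20}} = \left(-38707\right) \left(- \frac{20}{998381}\right) = \frac{774140}{998381}$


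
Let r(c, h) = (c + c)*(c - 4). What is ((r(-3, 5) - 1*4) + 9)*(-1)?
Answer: -47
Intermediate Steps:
r(c, h) = 2*c*(-4 + c) (r(c, h) = (2*c)*(-4 + c) = 2*c*(-4 + c))
((r(-3, 5) - 1*4) + 9)*(-1) = ((2*(-3)*(-4 - 3) - 1*4) + 9)*(-1) = ((2*(-3)*(-7) - 4) + 9)*(-1) = ((42 - 4) + 9)*(-1) = (38 + 9)*(-1) = 47*(-1) = -47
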